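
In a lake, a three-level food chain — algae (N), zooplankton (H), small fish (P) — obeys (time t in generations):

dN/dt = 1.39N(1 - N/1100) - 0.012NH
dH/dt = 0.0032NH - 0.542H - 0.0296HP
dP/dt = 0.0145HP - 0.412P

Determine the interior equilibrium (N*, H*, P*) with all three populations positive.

From dP/dt = 0: 0.0145H* = 0.412, so H* = 28.4.
From dN/dt = 0: 1.39(1 - N*/1100) = 0.012·28.4, giving N* = 1100·(1 - 0.245) = 830.
From dH/dt = 0: 0.0032·830 - 0.542 = 0.0296P*, so P* = 2.11/0.0296 = 71.4.

N* ≈ 830, H* ≈ 28.4, P* ≈ 71.4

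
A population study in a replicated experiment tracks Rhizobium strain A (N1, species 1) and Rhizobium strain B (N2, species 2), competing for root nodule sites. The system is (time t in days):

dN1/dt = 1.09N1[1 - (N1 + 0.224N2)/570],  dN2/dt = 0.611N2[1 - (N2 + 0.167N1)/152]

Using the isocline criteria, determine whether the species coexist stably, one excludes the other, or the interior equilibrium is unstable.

Compare the nullcline intercepts: K1/α12 = 570/0.224 = 2540 > K2 = 152; K2/α21 = 152/0.167 = 910 > K1 = 570.
Since both inequalities hold, each species can invade when rare, so the interior equilibrium is stable.

stable coexistence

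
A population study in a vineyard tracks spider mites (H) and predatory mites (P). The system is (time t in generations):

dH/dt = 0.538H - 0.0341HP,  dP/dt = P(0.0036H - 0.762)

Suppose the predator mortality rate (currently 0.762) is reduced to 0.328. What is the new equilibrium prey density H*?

H* ≈ 91.1

At the interior fixed point, setting dP/dt = 0 with P > 0 fixes H* = (predator death rate)/(HP coefficient) — independent of the other coefficients.
With the change, H* = 0.328/0.0036 = 91.1; it falls from 212.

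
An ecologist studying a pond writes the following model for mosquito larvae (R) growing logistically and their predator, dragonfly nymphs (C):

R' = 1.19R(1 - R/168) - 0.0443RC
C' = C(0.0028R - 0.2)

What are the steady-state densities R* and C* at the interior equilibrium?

R* ≈ 71.4, C* ≈ 15.4

From dC/dt = 0 with C > 0: 0.0028R* = 0.2, so R* = 71.4.
Substitute into dR/dt = 0: 1.19(1 - 71.4/168) = 0.0443C*.
The bracket is 0.575, giving C* = 0.684/0.0443 = 15.4.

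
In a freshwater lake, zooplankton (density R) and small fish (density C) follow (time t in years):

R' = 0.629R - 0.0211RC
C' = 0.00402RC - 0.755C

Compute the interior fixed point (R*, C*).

R* ≈ 188, C* ≈ 29.8

Set dC/dt = 0 with C > 0: 0.00402R - 0.755 = 0, so R* = 0.755/0.00402 = 188.
Set dR/dt = 0 with R > 0: 0.629 - 0.0211C = 0, so C* = 0.629/0.0211 = 29.8.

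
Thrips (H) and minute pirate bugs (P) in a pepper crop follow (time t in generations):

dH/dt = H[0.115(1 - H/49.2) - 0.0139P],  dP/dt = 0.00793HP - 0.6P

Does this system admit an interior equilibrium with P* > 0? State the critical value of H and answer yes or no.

Threshold H = 75.7; K < 75.7, so no, the predator goes extinct.

The predator equation gives dP/dt > 0 only when H > 0.6/0.00793 = 75.7.
Without the predator, H → K = 49.2. Since 49.2 < 75.7, the predator cannot invade.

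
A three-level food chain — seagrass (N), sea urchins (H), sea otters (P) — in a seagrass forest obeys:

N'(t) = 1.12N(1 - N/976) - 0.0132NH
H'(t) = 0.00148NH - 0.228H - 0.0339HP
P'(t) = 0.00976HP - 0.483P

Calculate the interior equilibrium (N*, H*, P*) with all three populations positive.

N* ≈ 407, H* ≈ 49.5, P* ≈ 11

From dP/dt = 0: 0.00976H* = 0.483, so H* = 49.5.
From dN/dt = 0: 1.12(1 - N*/976) = 0.0132·49.5, giving N* = 976·(1 - 0.583) = 407.
From dH/dt = 0: 0.00148·407 - 0.228 = 0.0339P*, so P* = 0.374/0.0339 = 11.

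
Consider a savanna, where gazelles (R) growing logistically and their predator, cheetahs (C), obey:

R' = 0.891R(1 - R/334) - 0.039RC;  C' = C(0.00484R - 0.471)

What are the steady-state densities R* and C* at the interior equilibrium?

R* ≈ 97.3, C* ≈ 16.2

From dC/dt = 0 with C > 0: 0.00484R* = 0.471, so R* = 97.3.
Substitute into dR/dt = 0: 0.891(1 - 97.3/334) = 0.039C*.
The bracket is 0.709, giving C* = 0.631/0.039 = 16.2.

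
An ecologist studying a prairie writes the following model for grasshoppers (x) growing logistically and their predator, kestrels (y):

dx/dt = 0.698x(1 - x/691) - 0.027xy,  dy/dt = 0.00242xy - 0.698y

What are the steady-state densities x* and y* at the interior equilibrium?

From dy/dt = 0 with y > 0: 0.00242x* = 0.698, so x* = 288.
Substitute into dx/dt = 0: 0.698(1 - 288/691) = 0.027y*.
The bracket is 0.583, giving y* = 0.407/0.027 = 15.1.

x* ≈ 288, y* ≈ 15.1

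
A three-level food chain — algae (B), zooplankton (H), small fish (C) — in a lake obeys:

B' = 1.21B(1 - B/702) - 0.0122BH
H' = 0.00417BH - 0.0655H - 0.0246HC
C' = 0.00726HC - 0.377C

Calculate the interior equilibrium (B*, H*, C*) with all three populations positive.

From dC/dt = 0: 0.00726H* = 0.377, so H* = 51.9.
From dB/dt = 0: 1.21(1 - B*/702) = 0.0122·51.9, giving B* = 702·(1 - 0.524) = 334.
From dH/dt = 0: 0.00417·334 - 0.0655 = 0.0246C*, so C* = 1.33/0.0246 = 54.

B* ≈ 334, H* ≈ 51.9, C* ≈ 54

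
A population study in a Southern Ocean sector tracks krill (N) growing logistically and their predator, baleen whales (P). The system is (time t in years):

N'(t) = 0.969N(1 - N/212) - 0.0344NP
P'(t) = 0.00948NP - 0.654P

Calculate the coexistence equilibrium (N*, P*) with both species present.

From dP/dt = 0 with P > 0: 0.00948N* = 0.654, so N* = 69.
Substitute into dN/dt = 0: 0.969(1 - 69/212) = 0.0344P*.
The bracket is 0.675, giving P* = 0.654/0.0344 = 19.

N* ≈ 69, P* ≈ 19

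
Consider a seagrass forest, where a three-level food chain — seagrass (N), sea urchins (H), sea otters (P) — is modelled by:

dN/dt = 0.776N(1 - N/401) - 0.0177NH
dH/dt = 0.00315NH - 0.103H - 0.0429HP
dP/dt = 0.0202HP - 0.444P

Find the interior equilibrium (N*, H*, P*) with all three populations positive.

From dP/dt = 0: 0.0202H* = 0.444, so H* = 22.
From dN/dt = 0: 0.776(1 - N*/401) = 0.0177·22, giving N* = 401·(1 - 0.501) = 200.
From dH/dt = 0: 0.00315·200 - 0.103 = 0.0429P*, so P* = 0.527/0.0429 = 12.3.

N* ≈ 200, H* ≈ 22, P* ≈ 12.3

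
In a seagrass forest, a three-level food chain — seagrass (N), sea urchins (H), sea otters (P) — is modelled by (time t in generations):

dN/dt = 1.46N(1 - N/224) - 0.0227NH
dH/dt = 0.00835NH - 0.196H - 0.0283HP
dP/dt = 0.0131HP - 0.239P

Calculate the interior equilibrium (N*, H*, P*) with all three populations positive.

N* ≈ 160, H* ≈ 18.2, P* ≈ 40.4

From dP/dt = 0: 0.0131H* = 0.239, so H* = 18.2.
From dN/dt = 0: 1.46(1 - N*/224) = 0.0227·18.2, giving N* = 224·(1 - 0.284) = 160.
From dH/dt = 0: 0.00835·160 - 0.196 = 0.0283P*, so P* = 1.14/0.0283 = 40.4.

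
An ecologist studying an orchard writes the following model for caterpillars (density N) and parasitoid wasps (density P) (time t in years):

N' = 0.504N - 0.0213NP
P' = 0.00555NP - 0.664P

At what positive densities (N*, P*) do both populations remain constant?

Set dP/dt = 0 with P > 0: 0.00555N - 0.664 = 0, so N* = 0.664/0.00555 = 120.
Set dN/dt = 0 with N > 0: 0.504 - 0.0213P = 0, so P* = 0.504/0.0213 = 23.7.

N* ≈ 120, P* ≈ 23.7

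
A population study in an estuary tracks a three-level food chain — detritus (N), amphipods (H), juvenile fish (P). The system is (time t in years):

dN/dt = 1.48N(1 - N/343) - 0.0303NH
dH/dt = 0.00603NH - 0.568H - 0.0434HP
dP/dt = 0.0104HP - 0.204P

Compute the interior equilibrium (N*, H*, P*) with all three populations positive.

From dP/dt = 0: 0.0104H* = 0.204, so H* = 19.6.
From dN/dt = 0: 1.48(1 - N*/343) = 0.0303·19.6, giving N* = 343·(1 - 0.402) = 205.
From dH/dt = 0: 0.00603·205 - 0.568 = 0.0434P*, so P* = 0.67/0.0434 = 15.4.

N* ≈ 205, H* ≈ 19.6, P* ≈ 15.4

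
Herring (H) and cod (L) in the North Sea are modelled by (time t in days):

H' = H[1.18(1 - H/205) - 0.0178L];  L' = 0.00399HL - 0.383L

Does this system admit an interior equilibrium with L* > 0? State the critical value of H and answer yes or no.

Threshold H = 96; K > 96, so yes, the predator persists.

The predator equation gives dL/dt > 0 only when H > 0.383/0.00399 = 96.
Without the predator, H → K = 205. Since 205 > 96, the predator can invade and persist.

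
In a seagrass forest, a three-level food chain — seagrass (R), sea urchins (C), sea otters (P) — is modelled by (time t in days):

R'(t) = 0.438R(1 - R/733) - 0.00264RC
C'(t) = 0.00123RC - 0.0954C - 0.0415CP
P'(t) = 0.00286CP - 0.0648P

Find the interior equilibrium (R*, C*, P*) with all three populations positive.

From dP/dt = 0: 0.00286C* = 0.0648, so C* = 22.7.
From dR/dt = 0: 0.438(1 - R*/733) = 0.00264·22.7, giving R* = 733·(1 - 0.137) = 633.
From dC/dt = 0: 0.00123·633 - 0.0954 = 0.0415P*, so P* = 0.683/0.0415 = 16.5.

R* ≈ 633, C* ≈ 22.7, P* ≈ 16.5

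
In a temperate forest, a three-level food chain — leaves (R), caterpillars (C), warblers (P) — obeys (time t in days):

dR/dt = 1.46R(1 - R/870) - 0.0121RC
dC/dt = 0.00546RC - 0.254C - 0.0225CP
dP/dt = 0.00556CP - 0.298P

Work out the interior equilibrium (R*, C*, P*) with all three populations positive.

From dP/dt = 0: 0.00556C* = 0.298, so C* = 53.6.
From dR/dt = 0: 1.46(1 - R*/870) = 0.0121·53.6, giving R* = 870·(1 - 0.444) = 484.
From dC/dt = 0: 0.00546·484 - 0.254 = 0.0225P*, so P* = 2.39/0.0225 = 106.

R* ≈ 484, C* ≈ 53.6, P* ≈ 106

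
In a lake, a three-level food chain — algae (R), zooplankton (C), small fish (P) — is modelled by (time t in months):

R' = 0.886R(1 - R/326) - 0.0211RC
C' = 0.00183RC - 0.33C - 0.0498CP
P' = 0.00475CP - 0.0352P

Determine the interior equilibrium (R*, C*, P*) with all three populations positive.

From dP/dt = 0: 0.00475C* = 0.0352, so C* = 7.41.
From dR/dt = 0: 0.886(1 - R*/326) = 0.0211·7.41, giving R* = 326·(1 - 0.176) = 268.
From dC/dt = 0: 0.00183·268 - 0.33 = 0.0498P*, so P* = 0.161/0.0498 = 3.24.

R* ≈ 268, C* ≈ 7.41, P* ≈ 3.24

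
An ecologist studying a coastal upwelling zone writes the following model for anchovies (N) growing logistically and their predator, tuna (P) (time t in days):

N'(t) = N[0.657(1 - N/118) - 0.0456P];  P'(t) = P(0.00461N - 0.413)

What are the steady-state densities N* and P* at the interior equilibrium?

From dP/dt = 0 with P > 0: 0.00461N* = 0.413, so N* = 89.6.
Substitute into dN/dt = 0: 0.657(1 - 89.6/118) = 0.0456P*.
The bracket is 0.241, giving P* = 0.158/0.0456 = 3.47.

N* ≈ 89.6, P* ≈ 3.47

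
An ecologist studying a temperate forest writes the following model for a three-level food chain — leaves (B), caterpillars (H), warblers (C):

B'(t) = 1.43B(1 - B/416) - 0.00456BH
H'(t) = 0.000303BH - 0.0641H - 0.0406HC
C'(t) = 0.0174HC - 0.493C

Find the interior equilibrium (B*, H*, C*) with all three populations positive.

From dC/dt = 0: 0.0174H* = 0.493, so H* = 28.3.
From dB/dt = 0: 1.43(1 - B*/416) = 0.00456·28.3, giving B* = 416·(1 - 0.0903) = 378.
From dH/dt = 0: 0.000303·378 - 0.0641 = 0.0406C*, so C* = 0.0506/0.0406 = 1.25.

B* ≈ 378, H* ≈ 28.3, C* ≈ 1.25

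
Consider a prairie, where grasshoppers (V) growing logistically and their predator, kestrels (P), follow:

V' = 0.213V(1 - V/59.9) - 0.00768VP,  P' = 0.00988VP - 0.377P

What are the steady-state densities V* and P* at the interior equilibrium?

From dP/dt = 0 with P > 0: 0.00988V* = 0.377, so V* = 38.2.
Substitute into dV/dt = 0: 0.213(1 - 38.2/59.9) = 0.00768P*.
The bracket is 0.363, giving P* = 0.0773/0.00768 = 10.1.

V* ≈ 38.2, P* ≈ 10.1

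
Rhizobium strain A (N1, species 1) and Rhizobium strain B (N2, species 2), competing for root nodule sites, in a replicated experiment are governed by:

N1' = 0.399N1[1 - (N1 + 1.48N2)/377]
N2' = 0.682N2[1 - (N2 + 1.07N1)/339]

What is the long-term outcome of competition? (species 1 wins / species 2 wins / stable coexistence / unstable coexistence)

unstable coexistence (outcome depends on initial conditions)

Compare the nullcline intercepts: K1/α12 = 377/1.48 = 255 < K2 = 339; K2/α21 = 339/1.07 = 317 < K1 = 377.
Since both are reversed, neither can invade when rare; the interior point is a saddle.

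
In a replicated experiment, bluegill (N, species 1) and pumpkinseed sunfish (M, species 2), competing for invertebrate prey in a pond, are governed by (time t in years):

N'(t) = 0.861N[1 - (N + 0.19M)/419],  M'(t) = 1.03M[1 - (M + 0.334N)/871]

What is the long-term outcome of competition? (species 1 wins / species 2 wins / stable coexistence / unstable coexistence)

Compare the nullcline intercepts: K1/α12 = 419/0.19 = 2210 > K2 = 871; K2/α21 = 871/0.334 = 2610 > K1 = 419.
Since both inequalities hold, each species can invade when rare, so the interior equilibrium is stable.

stable coexistence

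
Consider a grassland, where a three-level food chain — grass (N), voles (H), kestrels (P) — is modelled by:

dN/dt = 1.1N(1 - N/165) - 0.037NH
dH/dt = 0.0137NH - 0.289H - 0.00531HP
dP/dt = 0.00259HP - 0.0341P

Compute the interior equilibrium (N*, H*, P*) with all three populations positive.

From dP/dt = 0: 0.00259H* = 0.0341, so H* = 13.2.
From dN/dt = 0: 1.1(1 - N*/165) = 0.037·13.2, giving N* = 165·(1 - 0.443) = 91.9.
From dH/dt = 0: 0.0137·91.9 - 0.289 = 0.00531P*, so P* = 0.97/0.00531 = 183.

N* ≈ 91.9, H* ≈ 13.2, P* ≈ 183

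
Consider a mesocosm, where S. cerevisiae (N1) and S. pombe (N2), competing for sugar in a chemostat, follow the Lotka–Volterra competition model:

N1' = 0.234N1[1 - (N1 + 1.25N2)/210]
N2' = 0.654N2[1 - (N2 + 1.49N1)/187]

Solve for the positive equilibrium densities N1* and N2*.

Setting both brackets to zero gives the nullclines N1 + 1.25N2 = 210 and 1.49N1 + N2 = 187.
Substituting N2 = 187 - 1.49N1 into the first: N1(1 - 1.25·1.49) = 210 - 1.25·187.
So N1* = -23.8/-0.863 = 27.5, and then N2* = 187 - 1.49·27.5 = 146.

N1* ≈ 27.5, N2* ≈ 146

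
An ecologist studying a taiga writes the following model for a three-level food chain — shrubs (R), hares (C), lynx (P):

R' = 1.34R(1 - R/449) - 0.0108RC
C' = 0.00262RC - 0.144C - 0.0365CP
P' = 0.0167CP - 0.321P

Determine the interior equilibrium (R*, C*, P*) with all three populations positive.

From dP/dt = 0: 0.0167C* = 0.321, so C* = 19.2.
From dR/dt = 0: 1.34(1 - R*/449) = 0.0108·19.2, giving R* = 449·(1 - 0.155) = 379.
From dC/dt = 0: 0.00262·379 - 0.144 = 0.0365P*, so P* = 0.85/0.0365 = 23.3.

R* ≈ 379, C* ≈ 19.2, P* ≈ 23.3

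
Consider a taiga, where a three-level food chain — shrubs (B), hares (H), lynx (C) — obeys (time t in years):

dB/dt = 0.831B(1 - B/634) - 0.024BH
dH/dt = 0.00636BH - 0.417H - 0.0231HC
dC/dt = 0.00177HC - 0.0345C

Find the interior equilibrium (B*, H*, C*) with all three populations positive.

From dC/dt = 0: 0.00177H* = 0.0345, so H* = 19.5.
From dB/dt = 0: 0.831(1 - B*/634) = 0.024·19.5, giving B* = 634·(1 - 0.563) = 277.
From dH/dt = 0: 0.00636·277 - 0.417 = 0.0231C*, so C* = 1.35/0.0231 = 58.2.

B* ≈ 277, H* ≈ 19.5, C* ≈ 58.2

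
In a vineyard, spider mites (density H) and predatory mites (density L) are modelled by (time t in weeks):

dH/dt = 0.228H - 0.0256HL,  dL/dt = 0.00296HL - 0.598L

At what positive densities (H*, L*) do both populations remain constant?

Set dL/dt = 0 with L > 0: 0.00296H - 0.598 = 0, so H* = 0.598/0.00296 = 202.
Set dH/dt = 0 with H > 0: 0.228 - 0.0256L = 0, so L* = 0.228/0.0256 = 8.91.

H* ≈ 202, L* ≈ 8.91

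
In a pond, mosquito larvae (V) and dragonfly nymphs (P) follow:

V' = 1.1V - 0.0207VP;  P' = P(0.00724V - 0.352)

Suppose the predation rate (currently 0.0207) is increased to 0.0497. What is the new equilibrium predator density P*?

P* ≈ 22.1

At the interior fixed point, setting dV/dt = 0 with V > 0 fixes P* = (prey growth rate)/(VP coefficient) — independent of the other coefficients.
With the change, P* = 1.1/0.0497 = 22.1; it falls from 53.1.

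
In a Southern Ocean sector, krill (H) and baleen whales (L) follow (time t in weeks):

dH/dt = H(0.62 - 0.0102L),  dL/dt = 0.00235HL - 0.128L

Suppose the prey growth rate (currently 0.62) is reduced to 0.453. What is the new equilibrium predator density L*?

At the interior fixed point, setting dH/dt = 0 with H > 0 fixes L* = (prey growth rate)/(HL coefficient) — independent of the other coefficients.
With the change, L* = 0.453/0.0102 = 44.4; it falls from 60.8.

L* ≈ 44.4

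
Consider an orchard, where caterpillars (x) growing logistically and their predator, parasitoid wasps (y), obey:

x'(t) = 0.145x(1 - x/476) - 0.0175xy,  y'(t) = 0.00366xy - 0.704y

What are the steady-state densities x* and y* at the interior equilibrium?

x* ≈ 192, y* ≈ 4.94

From dy/dt = 0 with y > 0: 0.00366x* = 0.704, so x* = 192.
Substitute into dx/dt = 0: 0.145(1 - 192/476) = 0.0175y*.
The bracket is 0.596, giving y* = 0.0864/0.0175 = 4.94.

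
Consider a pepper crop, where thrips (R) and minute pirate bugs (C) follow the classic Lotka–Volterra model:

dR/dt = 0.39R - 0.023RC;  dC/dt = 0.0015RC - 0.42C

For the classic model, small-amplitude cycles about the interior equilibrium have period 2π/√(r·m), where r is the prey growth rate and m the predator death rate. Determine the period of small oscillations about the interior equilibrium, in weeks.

Here r = 0.39 and m = 0.42, so r·m = 0.164.
ω = √0.164 = 0.405 per week, hence T = 2π/ω ≈ 15.5 weeks.

T ≈ 15.5 weeks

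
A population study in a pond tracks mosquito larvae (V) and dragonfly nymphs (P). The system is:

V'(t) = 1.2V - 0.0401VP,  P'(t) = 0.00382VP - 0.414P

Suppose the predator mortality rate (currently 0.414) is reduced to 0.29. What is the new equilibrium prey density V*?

V* ≈ 75.9

At the interior fixed point, setting dP/dt = 0 with P > 0 fixes V* = (predator death rate)/(VP coefficient) — independent of the other coefficients.
With the change, V* = 0.29/0.00382 = 75.9; it falls from 108.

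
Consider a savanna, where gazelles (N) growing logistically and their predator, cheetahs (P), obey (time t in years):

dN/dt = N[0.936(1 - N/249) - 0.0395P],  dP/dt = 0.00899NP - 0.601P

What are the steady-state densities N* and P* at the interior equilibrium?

From dP/dt = 0 with P > 0: 0.00899N* = 0.601, so N* = 66.9.
Substitute into dN/dt = 0: 0.936(1 - 66.9/249) = 0.0395P*.
The bracket is 0.732, giving P* = 0.685/0.0395 = 17.3.

N* ≈ 66.9, P* ≈ 17.3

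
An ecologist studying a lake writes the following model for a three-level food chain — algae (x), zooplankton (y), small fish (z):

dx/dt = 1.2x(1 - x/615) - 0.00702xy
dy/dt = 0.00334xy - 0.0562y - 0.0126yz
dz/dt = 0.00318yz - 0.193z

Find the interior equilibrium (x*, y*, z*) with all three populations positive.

x* ≈ 397, y* ≈ 60.7, z* ≈ 101

From dz/dt = 0: 0.00318y* = 0.193, so y* = 60.7.
From dx/dt = 0: 1.2(1 - x*/615) = 0.00702·60.7, giving x* = 615·(1 - 0.355) = 397.
From dy/dt = 0: 0.00334·397 - 0.0562 = 0.0126z*, so z* = 1.27/0.0126 = 101.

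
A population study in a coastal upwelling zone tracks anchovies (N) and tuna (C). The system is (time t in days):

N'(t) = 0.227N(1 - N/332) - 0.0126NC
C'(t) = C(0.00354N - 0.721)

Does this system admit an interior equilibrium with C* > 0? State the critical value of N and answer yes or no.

Threshold N = 204; K > 204, so yes, the predator persists.

The predator equation gives dC/dt > 0 only when N > 0.721/0.00354 = 204.
Without the predator, N → K = 332. Since 332 > 204, the predator can invade and persist.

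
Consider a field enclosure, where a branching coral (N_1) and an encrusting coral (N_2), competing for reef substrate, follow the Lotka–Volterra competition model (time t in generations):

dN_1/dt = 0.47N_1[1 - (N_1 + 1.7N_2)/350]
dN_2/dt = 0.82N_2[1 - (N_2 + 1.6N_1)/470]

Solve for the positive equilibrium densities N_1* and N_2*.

Setting both brackets to zero gives the nullclines N_1 + 1.7N_2 = 350 and 1.6N_1 + N_2 = 470.
Substituting N_2 = 470 - 1.6N_1 into the first: N_1(1 - 1.7·1.6) = 350 - 1.7·470.
So N_1* = -449/-1.72 = 261, and then N_2* = 470 - 1.6·261 = 52.3.

N_1* ≈ 261, N_2* ≈ 52.3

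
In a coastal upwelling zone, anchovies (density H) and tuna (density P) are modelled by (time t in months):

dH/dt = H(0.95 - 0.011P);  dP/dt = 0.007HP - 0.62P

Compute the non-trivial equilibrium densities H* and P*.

H* ≈ 88.6, P* ≈ 86.4

Set dP/dt = 0 with P > 0: 0.007H - 0.62 = 0, so H* = 0.62/0.007 = 88.6.
Set dH/dt = 0 with H > 0: 0.95 - 0.011P = 0, so P* = 0.95/0.011 = 86.4.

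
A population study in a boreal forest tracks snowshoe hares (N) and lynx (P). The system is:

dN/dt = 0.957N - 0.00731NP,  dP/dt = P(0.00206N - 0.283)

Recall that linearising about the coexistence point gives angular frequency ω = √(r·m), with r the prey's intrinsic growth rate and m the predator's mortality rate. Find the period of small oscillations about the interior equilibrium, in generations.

Here r = 0.957 and m = 0.283, so r·m = 0.271.
ω = √0.271 = 0.52 per generation, hence T = 2π/ω ≈ 12.1 generations.

T ≈ 12.1 generations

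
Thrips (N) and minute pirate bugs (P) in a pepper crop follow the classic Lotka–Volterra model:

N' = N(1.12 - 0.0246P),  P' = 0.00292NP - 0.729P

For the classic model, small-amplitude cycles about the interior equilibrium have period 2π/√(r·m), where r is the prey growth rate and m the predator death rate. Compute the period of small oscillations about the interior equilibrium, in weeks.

T ≈ 6.95 weeks

Here r = 1.12 and m = 0.729, so r·m = 0.816.
ω = √0.816 = 0.904 per week, hence T = 2π/ω ≈ 6.95 weeks.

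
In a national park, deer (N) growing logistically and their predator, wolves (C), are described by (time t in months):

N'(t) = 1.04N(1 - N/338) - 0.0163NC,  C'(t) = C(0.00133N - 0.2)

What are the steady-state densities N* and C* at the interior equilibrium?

N* ≈ 150, C* ≈ 35.4

From dC/dt = 0 with C > 0: 0.00133N* = 0.2, so N* = 150.
Substitute into dN/dt = 0: 1.04(1 - 150/338) = 0.0163C*.
The bracket is 0.555, giving C* = 0.577/0.0163 = 35.4.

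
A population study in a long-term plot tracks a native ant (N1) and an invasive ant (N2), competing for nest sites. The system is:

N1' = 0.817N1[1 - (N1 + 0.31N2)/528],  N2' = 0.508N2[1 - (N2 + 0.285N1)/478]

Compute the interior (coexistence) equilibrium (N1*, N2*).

N1* ≈ 417, N2* ≈ 359

Setting both brackets to zero gives the nullclines N1 + 0.31N2 = 528 and 0.285N1 + N2 = 478.
Substituting N2 = 478 - 0.285N1 into the first: N1(1 - 0.31·0.285) = 528 - 0.31·478.
So N1* = 380/0.912 = 417, and then N2* = 478 - 0.285·417 = 359.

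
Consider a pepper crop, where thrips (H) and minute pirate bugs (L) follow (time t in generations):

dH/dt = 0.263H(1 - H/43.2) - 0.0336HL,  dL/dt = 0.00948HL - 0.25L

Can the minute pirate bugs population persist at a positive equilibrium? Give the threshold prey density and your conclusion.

The predator equation gives dL/dt > 0 only when H > 0.25/0.00948 = 26.4.
Without the predator, H → K = 43.2. Since 43.2 > 26.4, the predator can invade and persist.

Threshold H = 26.4; K > 26.4, so yes, the predator persists.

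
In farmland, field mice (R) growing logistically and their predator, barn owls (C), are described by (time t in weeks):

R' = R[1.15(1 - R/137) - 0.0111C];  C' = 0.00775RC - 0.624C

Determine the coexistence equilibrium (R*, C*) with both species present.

R* ≈ 80.5, C* ≈ 42.7

From dC/dt = 0 with C > 0: 0.00775R* = 0.624, so R* = 80.5.
Substitute into dR/dt = 0: 1.15(1 - 80.5/137) = 0.0111C*.
The bracket is 0.412, giving C* = 0.474/0.0111 = 42.7.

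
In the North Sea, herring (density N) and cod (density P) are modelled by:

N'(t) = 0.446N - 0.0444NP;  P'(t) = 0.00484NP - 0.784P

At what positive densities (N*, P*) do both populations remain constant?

Set dP/dt = 0 with P > 0: 0.00484N - 0.784 = 0, so N* = 0.784/0.00484 = 162.
Set dN/dt = 0 with N > 0: 0.446 - 0.0444P = 0, so P* = 0.446/0.0444 = 10.

N* ≈ 162, P* ≈ 10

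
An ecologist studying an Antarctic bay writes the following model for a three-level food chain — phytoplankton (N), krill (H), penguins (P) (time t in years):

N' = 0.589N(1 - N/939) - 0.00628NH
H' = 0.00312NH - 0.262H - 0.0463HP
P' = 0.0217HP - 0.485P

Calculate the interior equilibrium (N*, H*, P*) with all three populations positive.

N* ≈ 715, H* ≈ 22.4, P* ≈ 42.5

From dP/dt = 0: 0.0217H* = 0.485, so H* = 22.4.
From dN/dt = 0: 0.589(1 - N*/939) = 0.00628·22.4, giving N* = 939·(1 - 0.238) = 715.
From dH/dt = 0: 0.00312·715 - 0.262 = 0.0463P*, so P* = 1.97/0.0463 = 42.5.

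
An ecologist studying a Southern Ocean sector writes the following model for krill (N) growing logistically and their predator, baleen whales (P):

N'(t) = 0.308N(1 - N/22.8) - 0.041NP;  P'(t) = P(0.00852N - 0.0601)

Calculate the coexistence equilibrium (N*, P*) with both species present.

From dP/dt = 0 with P > 0: 0.00852N* = 0.0601, so N* = 7.05.
Substitute into dN/dt = 0: 0.308(1 - 7.05/22.8) = 0.041P*.
The bracket is 0.691, giving P* = 0.213/0.041 = 5.19.

N* ≈ 7.05, P* ≈ 5.19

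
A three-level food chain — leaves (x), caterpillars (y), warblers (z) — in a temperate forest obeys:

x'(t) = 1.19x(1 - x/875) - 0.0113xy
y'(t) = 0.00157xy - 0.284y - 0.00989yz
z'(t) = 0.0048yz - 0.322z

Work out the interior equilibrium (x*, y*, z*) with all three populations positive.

x* ≈ 318, y* ≈ 67.1, z* ≈ 21.7

From dz/dt = 0: 0.0048y* = 0.322, so y* = 67.1.
From dx/dt = 0: 1.19(1 - x*/875) = 0.0113·67.1, giving x* = 875·(1 - 0.637) = 318.
From dy/dt = 0: 0.00157·318 - 0.284 = 0.00989z*, so z* = 0.215/0.00989 = 21.7.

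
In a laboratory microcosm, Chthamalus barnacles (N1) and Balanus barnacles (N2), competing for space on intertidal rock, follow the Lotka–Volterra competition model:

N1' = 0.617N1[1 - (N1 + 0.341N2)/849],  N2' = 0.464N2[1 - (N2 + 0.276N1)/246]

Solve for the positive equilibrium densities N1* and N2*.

Setting both brackets to zero gives the nullclines N1 + 0.341N2 = 849 and 0.276N1 + N2 = 246.
Substituting N2 = 246 - 0.276N1 into the first: N1(1 - 0.341·0.276) = 849 - 0.341·246.
So N1* = 765/0.906 = 845, and then N2* = 246 - 0.276·845 = 12.9.

N1* ≈ 845, N2* ≈ 12.9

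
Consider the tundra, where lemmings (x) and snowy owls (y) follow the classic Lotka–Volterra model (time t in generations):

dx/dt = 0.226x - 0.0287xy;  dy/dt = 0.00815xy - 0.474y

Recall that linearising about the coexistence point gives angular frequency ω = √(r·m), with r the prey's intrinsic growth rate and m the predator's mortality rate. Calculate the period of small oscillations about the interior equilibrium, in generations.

T ≈ 19.2 generations

Here r = 0.226 and m = 0.474, so r·m = 0.107.
ω = √0.107 = 0.327 per generation, hence T = 2π/ω ≈ 19.2 generations.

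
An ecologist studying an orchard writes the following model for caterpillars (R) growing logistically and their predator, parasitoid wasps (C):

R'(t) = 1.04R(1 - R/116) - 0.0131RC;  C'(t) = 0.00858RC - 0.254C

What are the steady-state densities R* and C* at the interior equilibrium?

R* ≈ 29.6, C* ≈ 59.1

From dC/dt = 0 with C > 0: 0.00858R* = 0.254, so R* = 29.6.
Substitute into dR/dt = 0: 1.04(1 - 29.6/116) = 0.0131C*.
The bracket is 0.745, giving C* = 0.775/0.0131 = 59.1.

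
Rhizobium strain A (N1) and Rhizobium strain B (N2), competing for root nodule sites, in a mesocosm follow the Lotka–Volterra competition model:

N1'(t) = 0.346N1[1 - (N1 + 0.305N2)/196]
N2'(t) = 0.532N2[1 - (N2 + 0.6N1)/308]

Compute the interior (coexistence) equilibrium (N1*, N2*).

Setting both brackets to zero gives the nullclines N1 + 0.305N2 = 196 and 0.6N1 + N2 = 308.
Substituting N2 = 308 - 0.6N1 into the first: N1(1 - 0.305·0.6) = 196 - 0.305·308.
So N1* = 102/0.817 = 125, and then N2* = 308 - 0.6·125 = 233.

N1* ≈ 125, N2* ≈ 233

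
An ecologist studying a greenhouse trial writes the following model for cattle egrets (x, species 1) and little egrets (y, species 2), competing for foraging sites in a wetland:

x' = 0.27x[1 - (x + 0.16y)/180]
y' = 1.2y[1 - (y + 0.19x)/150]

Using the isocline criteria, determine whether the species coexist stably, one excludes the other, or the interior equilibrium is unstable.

stable coexistence

Compare the nullcline intercepts: K1/α12 = 180/0.16 = 1120 > K2 = 150; K2/α21 = 150/0.19 = 789 > K1 = 180.
Since both inequalities hold, each species can invade when rare, so the interior equilibrium is stable.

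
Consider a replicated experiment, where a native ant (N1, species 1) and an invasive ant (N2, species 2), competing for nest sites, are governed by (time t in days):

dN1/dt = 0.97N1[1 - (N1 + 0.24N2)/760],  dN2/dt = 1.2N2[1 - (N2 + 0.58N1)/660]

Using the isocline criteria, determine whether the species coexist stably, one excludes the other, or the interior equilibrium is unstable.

Compare the nullcline intercepts: K1/α12 = 760/0.24 = 3170 > K2 = 660; K2/α21 = 660/0.58 = 1140 > K1 = 760.
Since both inequalities hold, each species can invade when rare, so the interior equilibrium is stable.

stable coexistence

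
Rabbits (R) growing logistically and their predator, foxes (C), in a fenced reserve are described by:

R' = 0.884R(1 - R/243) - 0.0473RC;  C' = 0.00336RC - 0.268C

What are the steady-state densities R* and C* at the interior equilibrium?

R* ≈ 79.8, C* ≈ 12.6

From dC/dt = 0 with C > 0: 0.00336R* = 0.268, so R* = 79.8.
Substitute into dR/dt = 0: 0.884(1 - 79.8/243) = 0.0473C*.
The bracket is 0.672, giving C* = 0.594/0.0473 = 12.6.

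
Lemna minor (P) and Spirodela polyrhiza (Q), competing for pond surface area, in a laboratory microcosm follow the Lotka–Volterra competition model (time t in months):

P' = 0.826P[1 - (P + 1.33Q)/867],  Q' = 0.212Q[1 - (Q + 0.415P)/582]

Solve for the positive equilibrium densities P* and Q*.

P* ≈ 207, Q* ≈ 496

Setting both brackets to zero gives the nullclines P + 1.33Q = 867 and 0.415P + Q = 582.
Substituting Q = 582 - 0.415P into the first: P(1 - 1.33·0.415) = 867 - 1.33·582.
So P* = 92.9/0.448 = 207, and then Q* = 582 - 0.415·207 = 496.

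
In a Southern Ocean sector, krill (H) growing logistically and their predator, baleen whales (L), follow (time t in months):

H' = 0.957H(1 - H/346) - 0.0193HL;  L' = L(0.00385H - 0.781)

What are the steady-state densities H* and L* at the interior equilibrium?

H* ≈ 203, L* ≈ 20.5

From dL/dt = 0 with L > 0: 0.00385H* = 0.781, so H* = 203.
Substitute into dH/dt = 0: 0.957(1 - 203/346) = 0.0193L*.
The bracket is 0.414, giving L* = 0.396/0.0193 = 20.5.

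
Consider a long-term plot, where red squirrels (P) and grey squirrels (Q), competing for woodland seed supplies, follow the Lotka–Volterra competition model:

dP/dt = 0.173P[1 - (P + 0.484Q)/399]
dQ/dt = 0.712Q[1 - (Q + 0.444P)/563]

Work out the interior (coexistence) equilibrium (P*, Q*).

P* ≈ 161, Q* ≈ 491

Setting both brackets to zero gives the nullclines P + 0.484Q = 399 and 0.444P + Q = 563.
Substituting Q = 563 - 0.444P into the first: P(1 - 0.484·0.444) = 399 - 0.484·563.
So P* = 127/0.785 = 161, and then Q* = 563 - 0.444·161 = 491.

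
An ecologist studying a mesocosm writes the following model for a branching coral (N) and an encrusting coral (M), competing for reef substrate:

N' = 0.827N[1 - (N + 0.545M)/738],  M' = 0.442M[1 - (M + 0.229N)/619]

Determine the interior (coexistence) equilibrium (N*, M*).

N* ≈ 458, M* ≈ 514

Setting both brackets to zero gives the nullclines N + 0.545M = 738 and 0.229N + M = 619.
Substituting M = 619 - 0.229N into the first: N(1 - 0.545·0.229) = 738 - 0.545·619.
So N* = 401/0.875 = 458, and then M* = 619 - 0.229·458 = 514.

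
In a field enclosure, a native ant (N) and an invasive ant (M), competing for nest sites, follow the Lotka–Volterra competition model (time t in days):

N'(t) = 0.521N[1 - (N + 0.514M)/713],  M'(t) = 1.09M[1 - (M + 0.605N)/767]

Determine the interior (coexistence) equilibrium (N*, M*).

Setting both brackets to zero gives the nullclines N + 0.514M = 713 and 0.605N + M = 767.
Substituting M = 767 - 0.605N into the first: N(1 - 0.514·0.605) = 713 - 0.514·767.
So N* = 319/0.689 = 463, and then M* = 767 - 0.605·463 = 487.

N* ≈ 463, M* ≈ 487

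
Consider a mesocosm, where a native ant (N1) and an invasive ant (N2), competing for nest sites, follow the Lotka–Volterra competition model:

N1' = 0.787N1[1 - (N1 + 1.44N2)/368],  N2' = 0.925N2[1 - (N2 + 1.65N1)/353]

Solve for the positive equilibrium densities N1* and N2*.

Setting both brackets to zero gives the nullclines N1 + 1.44N2 = 368 and 1.65N1 + N2 = 353.
Substituting N2 = 353 - 1.65N1 into the first: N1(1 - 1.44·1.65) = 368 - 1.44·353.
So N1* = -140/-1.38 = 102, and then N2* = 353 - 1.65·102 = 185.

N1* ≈ 102, N2* ≈ 185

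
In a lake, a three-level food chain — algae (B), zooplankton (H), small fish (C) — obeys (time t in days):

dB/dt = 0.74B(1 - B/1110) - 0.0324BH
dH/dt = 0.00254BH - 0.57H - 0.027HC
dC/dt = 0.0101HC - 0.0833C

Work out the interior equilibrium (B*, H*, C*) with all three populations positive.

From dC/dt = 0: 0.0101H* = 0.0833, so H* = 8.25.
From dB/dt = 0: 0.74(1 - B*/1110) = 0.0324·8.25, giving B* = 1110·(1 - 0.361) = 709.
From dH/dt = 0: 0.00254·709 - 0.57 = 0.027C*, so C* = 1.23/0.027 = 45.6.

B* ≈ 709, H* ≈ 8.25, C* ≈ 45.6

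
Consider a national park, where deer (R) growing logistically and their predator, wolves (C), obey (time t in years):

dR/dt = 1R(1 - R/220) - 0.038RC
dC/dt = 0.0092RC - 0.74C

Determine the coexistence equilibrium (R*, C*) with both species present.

R* ≈ 80.4, C* ≈ 16.7

From dC/dt = 0 with C > 0: 0.0092R* = 0.74, so R* = 80.4.
Substitute into dR/dt = 0: 1(1 - 80.4/220) = 0.038C*.
The bracket is 0.634, giving C* = 0.634/0.038 = 16.7.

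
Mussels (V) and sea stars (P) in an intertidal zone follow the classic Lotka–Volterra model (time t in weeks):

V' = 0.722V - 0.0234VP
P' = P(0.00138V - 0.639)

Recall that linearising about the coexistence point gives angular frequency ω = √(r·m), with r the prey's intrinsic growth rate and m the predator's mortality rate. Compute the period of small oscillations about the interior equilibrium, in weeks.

Here r = 0.722 and m = 0.639, so r·m = 0.461.
ω = √0.461 = 0.679 per week, hence T = 2π/ω ≈ 9.25 weeks.

T ≈ 9.25 weeks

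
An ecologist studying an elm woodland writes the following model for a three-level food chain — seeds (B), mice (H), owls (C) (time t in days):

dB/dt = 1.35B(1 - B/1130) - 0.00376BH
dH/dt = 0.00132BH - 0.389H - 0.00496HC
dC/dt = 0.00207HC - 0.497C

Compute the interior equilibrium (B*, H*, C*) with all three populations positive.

B* ≈ 374, H* ≈ 240, C* ≈ 21.2

From dC/dt = 0: 0.00207H* = 0.497, so H* = 240.
From dB/dt = 0: 1.35(1 - B*/1130) = 0.00376·240, giving B* = 1130·(1 - 0.669) = 374.
From dH/dt = 0: 0.00132·374 - 0.389 = 0.00496C*, so C* = 0.105/0.00496 = 21.2.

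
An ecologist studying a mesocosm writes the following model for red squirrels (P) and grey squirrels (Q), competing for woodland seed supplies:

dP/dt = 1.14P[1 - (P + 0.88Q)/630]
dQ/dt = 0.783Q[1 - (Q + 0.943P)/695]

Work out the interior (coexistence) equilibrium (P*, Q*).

Setting both brackets to zero gives the nullclines P + 0.88Q = 630 and 0.943P + Q = 695.
Substituting Q = 695 - 0.943P into the first: P(1 - 0.88·0.943) = 630 - 0.88·695.
So P* = 18.4/0.17 = 108, and then Q* = 695 - 0.943·108 = 593.

P* ≈ 108, Q* ≈ 593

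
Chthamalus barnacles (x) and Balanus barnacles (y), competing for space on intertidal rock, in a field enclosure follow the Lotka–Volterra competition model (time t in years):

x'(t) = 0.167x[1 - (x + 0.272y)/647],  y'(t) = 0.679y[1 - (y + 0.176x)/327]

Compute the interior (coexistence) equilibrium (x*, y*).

Setting both brackets to zero gives the nullclines x + 0.272y = 647 and 0.176x + y = 327.
Substituting y = 327 - 0.176x into the first: x(1 - 0.272·0.176) = 647 - 0.272·327.
So x* = 558/0.952 = 586, and then y* = 327 - 0.176·586 = 224.

x* ≈ 586, y* ≈ 224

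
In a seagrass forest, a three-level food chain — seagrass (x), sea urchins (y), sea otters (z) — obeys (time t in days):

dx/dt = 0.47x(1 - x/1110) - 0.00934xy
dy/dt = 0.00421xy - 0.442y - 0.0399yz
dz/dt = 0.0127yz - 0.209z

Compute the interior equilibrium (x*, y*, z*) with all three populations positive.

x* ≈ 747, y* ≈ 16.5, z* ≈ 67.7

From dz/dt = 0: 0.0127y* = 0.209, so y* = 16.5.
From dx/dt = 0: 0.47(1 - x*/1110) = 0.00934·16.5, giving x* = 1110·(1 - 0.327) = 747.
From dy/dt = 0: 0.00421·747 - 0.442 = 0.0399z*, so z* = 2.7/0.0399 = 67.7.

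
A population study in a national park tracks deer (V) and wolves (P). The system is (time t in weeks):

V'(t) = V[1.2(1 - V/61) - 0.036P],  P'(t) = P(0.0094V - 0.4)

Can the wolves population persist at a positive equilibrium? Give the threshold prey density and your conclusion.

Threshold V = 42.6; K > 42.6, so yes, the predator persists.

The predator equation gives dP/dt > 0 only when V > 0.4/0.0094 = 42.6.
Without the predator, V → K = 61. Since 61 > 42.6, the predator can invade and persist.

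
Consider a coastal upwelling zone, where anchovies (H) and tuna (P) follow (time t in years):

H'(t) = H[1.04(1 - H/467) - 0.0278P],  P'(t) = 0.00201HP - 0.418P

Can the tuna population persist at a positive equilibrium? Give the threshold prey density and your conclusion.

The predator equation gives dP/dt > 0 only when H > 0.418/0.00201 = 208.
Without the predator, H → K = 467. Since 467 > 208, the predator can invade and persist.

Threshold H = 208; K > 208, so yes, the predator persists.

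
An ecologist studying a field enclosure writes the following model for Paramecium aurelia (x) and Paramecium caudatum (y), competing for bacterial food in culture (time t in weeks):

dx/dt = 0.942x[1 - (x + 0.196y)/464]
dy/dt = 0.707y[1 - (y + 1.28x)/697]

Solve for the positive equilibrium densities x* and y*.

Setting both brackets to zero gives the nullclines x + 0.196y = 464 and 1.28x + y = 697.
Substituting y = 697 - 1.28x into the first: x(1 - 0.196·1.28) = 464 - 0.196·697.
So x* = 327/0.749 = 437, and then y* = 697 - 1.28·437 = 138.

x* ≈ 437, y* ≈ 138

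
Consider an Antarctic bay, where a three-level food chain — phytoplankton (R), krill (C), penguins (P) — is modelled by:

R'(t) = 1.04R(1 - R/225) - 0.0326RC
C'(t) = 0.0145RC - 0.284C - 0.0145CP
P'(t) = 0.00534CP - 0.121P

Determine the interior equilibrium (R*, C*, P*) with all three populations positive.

From dP/dt = 0: 0.00534C* = 0.121, so C* = 22.7.
From dR/dt = 0: 1.04(1 - R*/225) = 0.0326·22.7, giving R* = 225·(1 - 0.71) = 65.2.
From dC/dt = 0: 0.0145·65.2 - 0.284 = 0.0145P*, so P* = 0.661/0.0145 = 45.6.

R* ≈ 65.2, C* ≈ 22.7, P* ≈ 45.6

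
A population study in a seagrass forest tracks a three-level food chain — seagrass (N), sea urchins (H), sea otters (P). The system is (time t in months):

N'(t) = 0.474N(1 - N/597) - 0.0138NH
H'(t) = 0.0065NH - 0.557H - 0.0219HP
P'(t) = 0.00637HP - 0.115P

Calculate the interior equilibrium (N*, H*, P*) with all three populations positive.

From dP/dt = 0: 0.00637H* = 0.115, so H* = 18.1.
From dN/dt = 0: 0.474(1 - N*/597) = 0.0138·18.1, giving N* = 597·(1 - 0.526) = 283.
From dH/dt = 0: 0.0065·283 - 0.557 = 0.0219P*, so P* = 1.28/0.0219 = 58.6.

N* ≈ 283, H* ≈ 18.1, P* ≈ 58.6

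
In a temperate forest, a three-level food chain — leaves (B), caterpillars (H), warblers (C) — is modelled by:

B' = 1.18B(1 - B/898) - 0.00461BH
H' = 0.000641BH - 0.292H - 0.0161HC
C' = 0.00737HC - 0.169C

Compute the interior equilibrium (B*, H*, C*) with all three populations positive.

From dC/dt = 0: 0.00737H* = 0.169, so H* = 22.9.
From dB/dt = 0: 1.18(1 - B*/898) = 0.00461·22.9, giving B* = 898·(1 - 0.0896) = 818.
From dH/dt = 0: 0.000641·818 - 0.292 = 0.0161C*, so C* = 0.232/0.0161 = 14.4.

B* ≈ 818, H* ≈ 22.9, C* ≈ 14.4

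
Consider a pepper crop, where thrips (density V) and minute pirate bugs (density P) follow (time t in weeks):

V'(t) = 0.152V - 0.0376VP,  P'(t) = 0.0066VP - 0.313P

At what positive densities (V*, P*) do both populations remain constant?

V* ≈ 47.4, P* ≈ 4.04

Set dP/dt = 0 with P > 0: 0.0066V - 0.313 = 0, so V* = 0.313/0.0066 = 47.4.
Set dV/dt = 0 with V > 0: 0.152 - 0.0376P = 0, so P* = 0.152/0.0376 = 4.04.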